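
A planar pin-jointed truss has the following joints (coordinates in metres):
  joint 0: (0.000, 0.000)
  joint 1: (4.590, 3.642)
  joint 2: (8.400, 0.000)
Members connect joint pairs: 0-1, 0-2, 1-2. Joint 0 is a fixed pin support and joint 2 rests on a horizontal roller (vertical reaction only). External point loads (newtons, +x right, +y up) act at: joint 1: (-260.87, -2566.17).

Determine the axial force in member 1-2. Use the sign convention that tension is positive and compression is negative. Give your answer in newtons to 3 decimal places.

N=3 nodes, M=3 members, R=3 reactions → 2N=6, M+R=6
member 0 (0-1): L=5.8594, (cx,cy)=(0.7834,0.6216)
member 1 (0-2): L=8.4000, (cx,cy)=(1.0000,0.0000)
member 2 (1-2): L=5.2707, (cx,cy)=(0.7229,-0.6910)
solve A·x = −loads:
  F[0-1] = -2054.5571 N (compression)
  F[0-2] = +1348.5881 N (tension)
  F[1-2] = -1865.6172 N (compression)
  Rx@0 = +260.8700 N
  Ry@0 = +1277.0472 N
  Ry@2 = +1289.1228 N

-1865.617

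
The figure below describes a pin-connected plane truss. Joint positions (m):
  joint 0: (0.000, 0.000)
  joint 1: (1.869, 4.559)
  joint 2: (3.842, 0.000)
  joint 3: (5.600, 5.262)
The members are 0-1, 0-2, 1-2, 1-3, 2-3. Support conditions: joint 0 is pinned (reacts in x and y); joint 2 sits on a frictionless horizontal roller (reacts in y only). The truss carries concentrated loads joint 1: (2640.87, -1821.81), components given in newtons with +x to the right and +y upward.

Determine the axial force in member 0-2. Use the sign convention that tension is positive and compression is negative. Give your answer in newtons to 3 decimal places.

1739.720

N=4 nodes, M=5 members, R=3 reactions → 2N=8, M+R=8
member 0 (0-1): L=4.9272, (cx,cy)=(0.3793,0.9253)
member 1 (0-2): L=3.8420, (cx,cy)=(1.0000,0.0000)
member 2 (1-2): L=4.9676, (cx,cy)=(0.3972,-0.9177)
member 3 (1-3): L=3.7967, (cx,cy)=(0.9827,0.1852)
member 4 (2-3): L=5.5479, (cx,cy)=(0.3169,0.9485)
solve A·x = −loads:
  F[0-1] = +2375.6975 N (tension)
  F[0-2] = +1739.7198 N (tension)
  F[1-2] = -4380.2636 N (compression)
  F[1-3] = -0.0000 N (compression)
  F[2-3] = +0.0000 N (tension)
  Rx@0 = -2640.8700 N
  Ry@0 = -2198.1508 N
  Ry@2 = +4019.9608 N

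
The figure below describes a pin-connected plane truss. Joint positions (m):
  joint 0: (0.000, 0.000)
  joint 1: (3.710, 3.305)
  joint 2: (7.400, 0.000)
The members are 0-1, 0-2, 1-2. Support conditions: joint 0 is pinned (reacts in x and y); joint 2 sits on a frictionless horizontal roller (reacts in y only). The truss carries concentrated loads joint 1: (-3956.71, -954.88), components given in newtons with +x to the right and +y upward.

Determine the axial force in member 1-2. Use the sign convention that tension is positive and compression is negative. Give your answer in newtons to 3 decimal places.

N=3 nodes, M=3 members, R=3 reactions → 2N=6, M+R=6
member 0 (0-1): L=4.9686, (cx,cy)=(0.7467,0.6652)
member 1 (0-2): L=7.4000, (cx,cy)=(1.0000,0.0000)
member 2 (1-2): L=4.9537, (cx,cy)=(0.7449,-0.6672)
solve A·x = −loads:
  F[0-1] = -3372.4965 N (compression)
  F[0-2] = -1438.5103 N (compression)
  F[1-2] = +1931.1507 N (tension)
  Rx@0 = +3956.7100 N
  Ry@0 = +2243.3019 N
  Ry@2 = -1288.4219 N

1931.151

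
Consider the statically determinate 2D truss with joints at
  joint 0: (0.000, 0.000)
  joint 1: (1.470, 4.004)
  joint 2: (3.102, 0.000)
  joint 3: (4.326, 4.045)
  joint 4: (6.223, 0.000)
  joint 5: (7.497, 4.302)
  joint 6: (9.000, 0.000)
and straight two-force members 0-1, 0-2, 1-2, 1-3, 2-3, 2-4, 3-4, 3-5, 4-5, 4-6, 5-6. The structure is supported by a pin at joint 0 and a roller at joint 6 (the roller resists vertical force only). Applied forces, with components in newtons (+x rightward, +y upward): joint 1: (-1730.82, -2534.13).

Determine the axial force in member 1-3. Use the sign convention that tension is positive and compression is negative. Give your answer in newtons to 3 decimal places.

521.569

N=7 nodes, M=11 members, R=3 reactions → 2N=14, M+R=14
member 0 (0-1): L=4.2653, (cx,cy)=(0.3446,0.9387)
member 1 (0-2): L=3.1020, (cx,cy)=(1.0000,0.0000)
member 2 (1-2): L=4.3238, (cx,cy)=(0.3774,-0.9260)
member 3 (1-3): L=2.8563, (cx,cy)=(0.9999,0.0144)
member 4 (2-3): L=4.2261, (cx,cy)=(0.2896,0.9571)
member 5 (2-4): L=3.1210, (cx,cy)=(1.0000,0.0000)
member 6 (3-4): L=4.4677, (cx,cy)=(0.4246,-0.9054)
member 7 (3-5): L=3.1814, (cx,cy)=(0.9967,0.0808)
member 8 (4-5): L=4.4867, (cx,cy)=(0.2840,0.9588)
member 9 (4-6): L=2.7770, (cx,cy)=(1.0000,0.0000)
member 10 (5-6): L=4.5570, (cx,cy)=(0.3298,-0.9440)
solve A·x = −loads:
  F[0-1] = -3078.8725 N (compression)
  F[0-2] = -669.7162 N (compression)
  F[1-2] = +392.6443 N (tension)
  F[1-3] = +521.5687 N (tension)
  F[2-3] = -379.8833 N (compression)
  F[2-4] = -411.4907 N (compression)
  F[3-4] = +414.4153 N (tension)
  F[3-5] = +236.3022 N (tension)
  F[4-5] = -391.3106 N (compression)
  F[4-6] = -124.4166 N (compression)
  F[5-6] = +377.2230 N (tension)
  Rx@0 = +1730.8200 N
  Ry@0 = +2890.2447 N
  Ry@6 = -356.1147 N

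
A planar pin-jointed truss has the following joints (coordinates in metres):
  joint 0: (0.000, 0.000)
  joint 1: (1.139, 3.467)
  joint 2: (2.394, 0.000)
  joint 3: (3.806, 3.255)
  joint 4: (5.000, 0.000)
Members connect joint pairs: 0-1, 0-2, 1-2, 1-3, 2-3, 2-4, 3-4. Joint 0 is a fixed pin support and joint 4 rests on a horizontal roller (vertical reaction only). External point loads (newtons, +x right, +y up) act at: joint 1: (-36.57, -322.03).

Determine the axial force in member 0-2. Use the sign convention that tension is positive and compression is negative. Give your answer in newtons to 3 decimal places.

N=5 nodes, M=7 members, R=3 reactions → 2N=10, M+R=10
member 0 (0-1): L=3.6493, (cx,cy)=(0.3121,0.9500)
member 1 (0-2): L=2.3940, (cx,cy)=(1.0000,0.0000)
member 2 (1-2): L=3.6872, (cx,cy)=(0.3404,-0.9403)
member 3 (1-3): L=2.6754, (cx,cy)=(0.9969,-0.0792)
member 4 (2-3): L=3.5481, (cx,cy)=(0.3980,0.9174)
member 5 (2-4): L=2.6060, (cx,cy)=(1.0000,0.0000)
member 6 (3-4): L=3.4671, (cx,cy)=(0.3444,-0.9388)
solve A·x = −loads:
  F[0-1] = -288.4383 N (compression)
  F[0-2] = +53.4557 N (tension)
  F[1-2] = -47.9084 N (compression)
  F[1-3] = -37.2663 N (compression)
  F[2-3] = +49.1037 N (tension)
  F[2-4] = +17.6077 N (tension)
  F[3-4] = -51.1283 N (compression)
  Rx@0 = +36.5700 N
  Ry@0 = +274.0292 N
  Ry@4 = +48.0008 N

53.456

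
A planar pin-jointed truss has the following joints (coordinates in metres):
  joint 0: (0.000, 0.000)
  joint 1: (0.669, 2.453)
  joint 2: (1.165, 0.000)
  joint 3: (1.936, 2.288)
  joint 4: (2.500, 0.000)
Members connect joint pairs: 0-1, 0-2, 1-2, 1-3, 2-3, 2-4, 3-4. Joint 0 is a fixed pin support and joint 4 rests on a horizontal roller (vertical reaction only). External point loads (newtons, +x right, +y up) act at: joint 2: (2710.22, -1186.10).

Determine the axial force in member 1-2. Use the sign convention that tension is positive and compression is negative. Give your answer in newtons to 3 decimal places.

687.243

N=5 nodes, M=7 members, R=3 reactions → 2N=10, M+R=10
member 0 (0-1): L=2.5426, (cx,cy)=(0.2631,0.9648)
member 1 (0-2): L=1.1650, (cx,cy)=(1.0000,0.0000)
member 2 (1-2): L=2.5026, (cx,cy)=(0.1982,-0.9802)
member 3 (1-3): L=1.2777, (cx,cy)=(0.9916,-0.1291)
member 4 (2-3): L=2.4144, (cx,cy)=(0.3193,0.9476)
member 5 (2-4): L=1.3350, (cx,cy)=(1.0000,0.0000)
member 6 (3-4): L=2.3565, (cx,cy)=(0.2393,-0.9709)
solve A·x = −loads:
  F[0-1] = -656.5103 N (compression)
  F[0-2] = +2882.9593 N (tension)
  F[1-2] = +687.2434 N (tension)
  F[1-3] = -311.5531 N (compression)
  F[2-3] = +540.8041 N (tension)
  F[2-4] = +136.2481 N (tension)
  F[3-4] = -569.2678 N (compression)
  Rx@0 = -2710.2200 N
  Ry@0 = +633.3774 N
  Ry@4 = +552.7226 N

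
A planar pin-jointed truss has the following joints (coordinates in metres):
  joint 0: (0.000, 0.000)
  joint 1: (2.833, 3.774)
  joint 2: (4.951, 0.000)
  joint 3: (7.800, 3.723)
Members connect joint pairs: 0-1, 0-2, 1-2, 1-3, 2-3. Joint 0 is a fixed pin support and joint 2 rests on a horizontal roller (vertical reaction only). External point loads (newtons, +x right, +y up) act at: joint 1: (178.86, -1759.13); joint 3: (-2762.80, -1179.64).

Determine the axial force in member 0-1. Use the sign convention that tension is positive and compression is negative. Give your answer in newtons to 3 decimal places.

-2519.466

N=4 nodes, M=5 members, R=3 reactions → 2N=8, M+R=8
member 0 (0-1): L=4.7190, (cx,cy)=(0.6003,0.7997)
member 1 (0-2): L=4.9510, (cx,cy)=(1.0000,0.0000)
member 2 (1-2): L=4.3277, (cx,cy)=(0.4894,-0.8721)
member 3 (1-3): L=4.9673, (cx,cy)=(0.9999,-0.0103)
member 4 (2-3): L=4.6880, (cx,cy)=(0.6077,0.7942)
solve A·x = −loads:
  F[0-1] = -2519.4664 N (compression)
  F[0-2] = -1071.4060 N (compression)
  F[1-2] = +315.0626 N (tension)
  F[1-3] = -1845.6845 N (compression)
  F[2-3] = -1509.2705 N (compression)
  Rx@0 = +2583.9400 N
  Ry@0 = +2014.9323 N
  Ry@2 = +923.8377 N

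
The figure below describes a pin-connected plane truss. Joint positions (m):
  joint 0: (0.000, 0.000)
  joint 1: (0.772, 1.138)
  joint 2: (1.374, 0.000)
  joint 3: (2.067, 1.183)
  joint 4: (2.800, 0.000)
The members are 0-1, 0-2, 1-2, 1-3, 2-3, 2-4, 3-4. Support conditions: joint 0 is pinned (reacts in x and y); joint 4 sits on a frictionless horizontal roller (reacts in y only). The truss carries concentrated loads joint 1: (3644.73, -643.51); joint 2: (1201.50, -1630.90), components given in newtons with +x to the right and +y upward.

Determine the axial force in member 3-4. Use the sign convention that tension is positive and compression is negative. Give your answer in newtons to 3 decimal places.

-2892.831

N=5 nodes, M=7 members, R=3 reactions → 2N=10, M+R=10
member 0 (0-1): L=1.3751, (cx,cy)=(0.5614,0.8275)
member 1 (0-2): L=1.3740, (cx,cy)=(1.0000,0.0000)
member 2 (1-2): L=1.2874, (cx,cy)=(0.4676,-0.8839)
member 3 (1-3): L=1.2958, (cx,cy)=(0.9994,0.0347)
member 4 (2-3): L=1.3710, (cx,cy)=(0.5055,0.8629)
member 5 (2-4): L=1.4260, (cx,cy)=(1.0000,0.0000)
member 6 (3-4): L=1.3917, (cx,cy)=(0.5267,-0.8501)
solve A·x = −loads:
  F[0-1] = +223.1208 N (tension)
  F[0-2] = +4720.9711 N (tension)
  F[1-2] = -1055.8369 N (compression)
  F[1-3] = -3027.5857 N (compression)
  F[2-3] = +2971.7690 N (tension)
  F[2-4] = +1523.6568 N (tension)
  F[3-4] = -2892.8313 N (compression)
  Rx@0 = -4846.2300 N
  Ry@0 = -184.6432 N
  Ry@4 = +2459.0532 N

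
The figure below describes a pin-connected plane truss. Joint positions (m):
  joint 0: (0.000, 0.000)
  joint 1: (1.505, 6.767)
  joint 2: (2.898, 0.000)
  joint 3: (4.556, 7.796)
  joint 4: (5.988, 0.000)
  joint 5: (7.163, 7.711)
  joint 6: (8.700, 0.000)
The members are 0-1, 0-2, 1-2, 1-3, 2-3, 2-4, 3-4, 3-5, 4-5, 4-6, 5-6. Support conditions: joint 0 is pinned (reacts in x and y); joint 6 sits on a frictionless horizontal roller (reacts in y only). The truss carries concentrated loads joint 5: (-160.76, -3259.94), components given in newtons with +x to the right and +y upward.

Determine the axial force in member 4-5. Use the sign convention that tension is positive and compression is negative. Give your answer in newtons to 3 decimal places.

-745.009

N=7 nodes, M=11 members, R=3 reactions → 2N=14, M+R=14
member 0 (0-1): L=6.9323, (cx,cy)=(0.2171,0.9761)
member 1 (0-2): L=2.8980, (cx,cy)=(1.0000,0.0000)
member 2 (1-2): L=6.9089, (cx,cy)=(0.2016,-0.9795)
member 3 (1-3): L=3.2199, (cx,cy)=(0.9476,0.3196)
member 4 (2-3): L=7.9704, (cx,cy)=(0.2080,0.9781)
member 5 (2-4): L=3.0900, (cx,cy)=(1.0000,0.0000)
member 6 (3-4): L=7.9264, (cx,cy)=(0.1807,-0.9835)
member 7 (3-5): L=2.6084, (cx,cy)=(0.9995,-0.0326)
member 8 (4-5): L=7.8000, (cx,cy)=(0.1506,0.9886)
member 9 (4-6): L=2.7120, (cx,cy)=(1.0000,0.0000)
member 10 (5-6): L=7.8627, (cx,cy)=(0.1955,-0.9807)
solve A·x = −loads:
  F[0-1] = -735.9607 N (compression)
  F[0-2] = -0.9841 N (compression)
  F[1-2] = +634.4091 N (tension)
  F[1-3] = -303.6098 N (compression)
  F[2-3] = -635.2773 N (compression)
  F[2-4] = +259.0792 N (tension)
  F[3-4] = +748.8291 N (tension)
  F[3-5] = -555.4187 N (compression)
  F[4-5] = -745.0090 N (compression)
  F[4-6] = +506.5925 N (tension)
  F[5-6] = -2591.5288 N (compression)
  Rx@0 = +160.7600 N
  Ry@0 = +718.4078 N
  Ry@6 = +2541.5322 N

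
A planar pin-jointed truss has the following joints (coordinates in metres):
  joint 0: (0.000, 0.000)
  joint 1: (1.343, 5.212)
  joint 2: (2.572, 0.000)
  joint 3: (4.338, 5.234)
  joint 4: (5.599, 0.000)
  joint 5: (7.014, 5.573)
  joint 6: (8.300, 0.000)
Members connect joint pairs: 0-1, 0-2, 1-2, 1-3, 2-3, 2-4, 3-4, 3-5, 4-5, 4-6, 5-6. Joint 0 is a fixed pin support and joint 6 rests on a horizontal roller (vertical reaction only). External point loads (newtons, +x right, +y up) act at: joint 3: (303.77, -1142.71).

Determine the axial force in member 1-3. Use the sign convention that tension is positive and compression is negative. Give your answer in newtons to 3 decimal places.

N=7 nodes, M=11 members, R=3 reactions → 2N=14, M+R=14
member 0 (0-1): L=5.3822, (cx,cy)=(0.2495,0.9684)
member 1 (0-2): L=2.5720, (cx,cy)=(1.0000,0.0000)
member 2 (1-2): L=5.3549, (cx,cy)=(0.2295,-0.9733)
member 3 (1-3): L=2.9951, (cx,cy)=(1.0000,0.0073)
member 4 (2-3): L=5.5239, (cx,cy)=(0.3197,0.9475)
member 5 (2-4): L=3.0270, (cx,cy)=(1.0000,0.0000)
member 6 (3-4): L=5.3838, (cx,cy)=(0.2342,-0.9722)
member 7 (3-5): L=2.6974, (cx,cy)=(0.9921,0.1257)
member 8 (4-5): L=5.7498, (cx,cy)=(0.2461,0.9692)
member 9 (4-6): L=2.7010, (cx,cy)=(1.0000,0.0000)
member 10 (5-6): L=5.7195, (cx,cy)=(0.2248,-0.9744)
solve A·x = −loads:
  F[0-1] = -365.4743 N (compression)
  F[0-2] = +394.9646 N (tension)
  F[1-2] = +362.3042 N (tension)
  F[1-3] = -174.3509 N (compression)
  F[2-3] = -372.1650 N (compression)
  F[2-4] = +597.0979 N (tension)
  F[3-4] = -862.8372 N (compression)
  F[3-5] = -398.1586 N (compression)
  F[4-5] = +865.4518 N (tension)
  F[4-6] = +182.0190 N (tension)
  F[5-6] = -809.5247 N (compression)
  Rx@0 = -303.7700 N
  Ry@0 = +353.9138 N
  Ry@6 = +788.7962 N

-174.351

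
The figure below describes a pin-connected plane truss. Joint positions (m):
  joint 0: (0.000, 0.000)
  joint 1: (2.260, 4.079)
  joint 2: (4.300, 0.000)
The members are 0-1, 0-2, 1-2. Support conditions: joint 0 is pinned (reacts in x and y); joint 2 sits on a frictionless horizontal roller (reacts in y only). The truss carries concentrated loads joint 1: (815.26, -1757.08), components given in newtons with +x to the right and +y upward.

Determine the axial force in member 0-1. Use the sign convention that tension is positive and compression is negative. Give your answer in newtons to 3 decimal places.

-68.859

N=3 nodes, M=3 members, R=3 reactions → 2N=6, M+R=6
member 0 (0-1): L=4.6632, (cx,cy)=(0.4846,0.8747)
member 1 (0-2): L=4.3000, (cx,cy)=(1.0000,0.0000)
member 2 (1-2): L=4.5607, (cx,cy)=(0.4473,-0.8944)
solve A·x = −loads:
  F[0-1] = -68.8592 N (compression)
  F[0-2] = +848.6320 N (tension)
  F[1-2] = -1897.2268 N (compression)
  Rx@0 = -815.2600 N
  Ry@0 = +60.2320 N
  Ry@2 = +1696.8480 N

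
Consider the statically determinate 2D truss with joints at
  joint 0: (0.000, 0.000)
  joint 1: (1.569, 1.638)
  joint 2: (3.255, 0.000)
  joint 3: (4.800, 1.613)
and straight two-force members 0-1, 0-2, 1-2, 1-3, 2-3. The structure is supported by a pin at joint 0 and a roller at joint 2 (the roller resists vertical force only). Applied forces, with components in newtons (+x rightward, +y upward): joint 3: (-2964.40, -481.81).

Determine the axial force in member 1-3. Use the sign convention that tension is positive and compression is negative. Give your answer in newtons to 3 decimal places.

-2484.563

N=4 nodes, M=5 members, R=3 reactions → 2N=8, M+R=8
member 0 (0-1): L=2.2682, (cx,cy)=(0.6917,0.7222)
member 1 (0-2): L=3.2550, (cx,cy)=(1.0000,0.0000)
member 2 (1-2): L=2.3507, (cx,cy)=(0.7172,-0.6968)
member 3 (1-3): L=3.2311, (cx,cy)=(1.0000,-0.0077)
member 4 (2-3): L=2.2336, (cx,cy)=(0.6917,0.7222)
solve A·x = −loads:
  F[0-1] = -1717.5040 N (compression)
  F[0-2] = -1776.3458 N (compression)
  F[1-2] = +1807.5247 N (tension)
  F[1-3] = -2484.5629 N (compression)
  F[2-3] = -693.7939 N (compression)
  Rx@0 = +2964.4000 N
  Ry@0 = +1240.3013 N
  Ry@2 = -758.4913 N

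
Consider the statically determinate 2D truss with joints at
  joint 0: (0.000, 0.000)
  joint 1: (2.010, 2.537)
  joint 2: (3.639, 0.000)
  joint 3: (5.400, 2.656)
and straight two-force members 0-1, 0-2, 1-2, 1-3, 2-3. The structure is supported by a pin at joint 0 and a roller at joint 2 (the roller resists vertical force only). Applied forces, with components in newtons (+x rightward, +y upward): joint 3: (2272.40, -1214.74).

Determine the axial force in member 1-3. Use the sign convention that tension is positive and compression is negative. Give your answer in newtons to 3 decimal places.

3153.087

N=4 nodes, M=5 members, R=3 reactions → 2N=8, M+R=8
member 0 (0-1): L=3.2367, (cx,cy)=(0.6210,0.7838)
member 1 (0-2): L=3.6390, (cx,cy)=(1.0000,0.0000)
member 2 (1-2): L=3.0150, (cx,cy)=(0.5403,-0.8415)
member 3 (1-3): L=3.3921, (cx,cy)=(0.9994,0.0351)
member 4 (2-3): L=3.1868, (cx,cy)=(0.5526,0.8334)
solve A·x = −loads:
  F[0-1] = +2865.9868 N (tension)
  F[0-2] = +492.6345 N (tension)
  F[1-2] = -2538.1615 N (compression)
  F[1-3] = +3153.0875 N (tension)
  F[2-3] = -1590.2084 N (compression)
  Rx@0 = -2272.4000 N
  Ry@0 = -2246.4005 N
  Ry@2 = +3461.1405 N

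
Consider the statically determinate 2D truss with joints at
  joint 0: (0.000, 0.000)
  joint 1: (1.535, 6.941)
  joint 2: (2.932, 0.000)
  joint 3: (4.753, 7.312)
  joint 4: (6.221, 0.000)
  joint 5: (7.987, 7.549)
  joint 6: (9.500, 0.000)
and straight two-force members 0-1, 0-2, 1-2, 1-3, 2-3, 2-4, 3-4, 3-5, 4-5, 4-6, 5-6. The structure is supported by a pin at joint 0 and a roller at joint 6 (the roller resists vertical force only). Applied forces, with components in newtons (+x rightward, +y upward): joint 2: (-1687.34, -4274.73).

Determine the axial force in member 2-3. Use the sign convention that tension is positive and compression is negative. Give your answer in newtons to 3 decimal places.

1504.576

N=7 nodes, M=11 members, R=3 reactions → 2N=14, M+R=14
member 0 (0-1): L=7.1087, (cx,cy)=(0.2159,0.9764)
member 1 (0-2): L=2.9320, (cx,cy)=(1.0000,0.0000)
member 2 (1-2): L=7.0802, (cx,cy)=(0.1973,-0.9803)
member 3 (1-3): L=3.2393, (cx,cy)=(0.9934,0.1145)
member 4 (2-3): L=7.5353, (cx,cy)=(0.2417,0.9704)
member 5 (2-4): L=3.2890, (cx,cy)=(1.0000,0.0000)
member 6 (3-4): L=7.4579, (cx,cy)=(0.1968,-0.9804)
member 7 (3-5): L=3.2427, (cx,cy)=(0.9973,0.0731)
member 8 (4-5): L=7.7528, (cx,cy)=(0.2278,0.9737)
member 9 (4-6): L=3.2790, (cx,cy)=(1.0000,0.0000)
member 10 (5-6): L=7.6991, (cx,cy)=(0.1965,-0.9805)
solve A·x = −loads:
  F[0-1] = -3026.8211 N (compression)
  F[0-2] = -1033.7513 N (compression)
  F[1-2] = +2871.1934 N (tension)
  F[1-3] = -1228.1888 N (compression)
  F[2-3] = +1504.5762 N (tension)
  F[2-4] = +856.5093 N (tension)
  F[3-4] = -1389.2241 N (compression)
  F[3-5] = -584.6207 N (compression)
  F[4-5] = +1398.8193 N (tension)
  F[4-6] = +264.4226 N (tension)
  F[5-6] = -1345.5541 N (compression)
  Rx@0 = +1687.3400 N
  Ry@0 = +2955.4133 N
  Ry@6 = +1319.3167 N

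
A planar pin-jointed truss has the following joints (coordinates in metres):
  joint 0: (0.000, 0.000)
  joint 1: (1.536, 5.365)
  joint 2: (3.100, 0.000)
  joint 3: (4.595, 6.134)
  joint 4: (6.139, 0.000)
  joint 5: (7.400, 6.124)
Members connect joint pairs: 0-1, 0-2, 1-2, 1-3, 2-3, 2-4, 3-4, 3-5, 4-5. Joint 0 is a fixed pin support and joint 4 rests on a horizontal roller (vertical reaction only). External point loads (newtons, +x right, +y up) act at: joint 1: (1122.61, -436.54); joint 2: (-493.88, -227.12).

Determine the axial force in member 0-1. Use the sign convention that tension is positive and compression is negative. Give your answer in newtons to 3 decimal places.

N=6 nodes, M=9 members, R=3 reactions → 2N=12, M+R=12
member 0 (0-1): L=5.5805, (cx,cy)=(0.2752,0.9614)
member 1 (0-2): L=3.1000, (cx,cy)=(1.0000,0.0000)
member 2 (1-2): L=5.5883, (cx,cy)=(0.2799,-0.9600)
member 3 (1-3): L=3.1542, (cx,cy)=(0.9698,0.2438)
member 4 (2-3): L=6.3136, (cx,cy)=(0.2368,0.9716)
member 5 (2-4): L=3.0390, (cx,cy)=(1.0000,0.0000)
member 6 (3-4): L=6.3253, (cx,cy)=(0.2441,-0.9698)
member 7 (3-5): L=2.8050, (cx,cy)=(1.0000,-0.0036)
member 8 (4-5): L=6.2525, (cx,cy)=(0.2017,0.9795)
solve A·x = −loads:
  F[0-1] = +563.0732 N (tension)
  F[0-2] = +473.7487 N (tension)
  F[1-2] = -1185.0960 N (compression)
  F[1-3] = -655.7439 N (compression)
  F[2-3] = +1404.8095 N (tension)
  F[2-4] = +303.3088 N (tension)
  F[3-4] = -1242.5715 N (compression)
  F[3-5] = -0.0000 N (tension)
  F[4-5] = +0.0000 N (tension)
  Rx@0 = -628.7300 N
  Ry@0 = -541.3245 N
  Ry@4 = +1204.9845 N

563.073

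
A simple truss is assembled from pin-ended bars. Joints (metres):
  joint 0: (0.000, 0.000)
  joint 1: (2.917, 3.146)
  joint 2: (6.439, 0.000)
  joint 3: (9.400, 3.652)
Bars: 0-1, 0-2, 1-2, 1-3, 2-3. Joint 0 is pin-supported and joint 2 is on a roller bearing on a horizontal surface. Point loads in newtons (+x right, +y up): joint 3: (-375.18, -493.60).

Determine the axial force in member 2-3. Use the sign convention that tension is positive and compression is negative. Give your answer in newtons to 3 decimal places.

-638.141

N=4 nodes, M=5 members, R=3 reactions → 2N=8, M+R=8
member 0 (0-1): L=4.2902, (cx,cy)=(0.6799,0.7333)
member 1 (0-2): L=6.4390, (cx,cy)=(1.0000,0.0000)
member 2 (1-2): L=4.7225, (cx,cy)=(0.7458,-0.6662)
member 3 (1-3): L=6.5027, (cx,cy)=(0.9970,0.0778)
member 4 (2-3): L=4.7016, (cx,cy)=(0.6298,0.7768)
solve A·x = −loads:
  F[0-1] = +19.3559 N (tension)
  F[0-2] = -388.3404 N (compression)
  F[1-2] = -18.1759 N (compression)
  F[1-3] = +26.7972 N (tension)
  F[2-3] = -638.1411 N (compression)
  Rx@0 = +375.1800 N
  Ry@0 = -14.1935 N
  Ry@2 = +507.7935 N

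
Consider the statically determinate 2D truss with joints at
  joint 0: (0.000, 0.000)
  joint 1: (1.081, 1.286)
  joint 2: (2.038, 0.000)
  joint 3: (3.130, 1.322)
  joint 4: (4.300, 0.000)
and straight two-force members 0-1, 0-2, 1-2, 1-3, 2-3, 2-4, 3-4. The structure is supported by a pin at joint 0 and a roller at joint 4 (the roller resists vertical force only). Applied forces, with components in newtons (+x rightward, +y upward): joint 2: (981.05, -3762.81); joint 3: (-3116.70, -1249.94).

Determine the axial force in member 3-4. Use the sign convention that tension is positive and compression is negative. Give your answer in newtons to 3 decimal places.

-2316.945

N=5 nodes, M=7 members, R=3 reactions → 2N=10, M+R=10
member 0 (0-1): L=1.6800, (cx,cy)=(0.6435,0.7655)
member 1 (0-2): L=2.0380, (cx,cy)=(1.0000,0.0000)
member 2 (1-2): L=1.6030, (cx,cy)=(0.5970,-0.8022)
member 3 (1-3): L=2.0493, (cx,cy)=(0.9998,0.0176)
member 4 (2-3): L=1.7147, (cx,cy)=(0.6369,0.7710)
member 5 (2-4): L=2.2620, (cx,cy)=(1.0000,0.0000)
member 6 (3-4): L=1.7654, (cx,cy)=(0.6627,-0.7488)
solve A·x = −loads:
  F[0-1] = -4281.8995 N (compression)
  F[0-2] = +619.5694 N (tension)
  F[1-2] = +3973.4134 N (tension)
  F[1-3] = -5128.1442 N (compression)
  F[2-3] = +746.0287 N (tension)
  F[2-4] = +1535.5435 N (tension)
  F[3-4] = -2316.9448 N (compression)
  Rx@0 = +2135.6500 N
  Ry@0 = +3277.7171 N
  Ry@4 = +1735.0329 N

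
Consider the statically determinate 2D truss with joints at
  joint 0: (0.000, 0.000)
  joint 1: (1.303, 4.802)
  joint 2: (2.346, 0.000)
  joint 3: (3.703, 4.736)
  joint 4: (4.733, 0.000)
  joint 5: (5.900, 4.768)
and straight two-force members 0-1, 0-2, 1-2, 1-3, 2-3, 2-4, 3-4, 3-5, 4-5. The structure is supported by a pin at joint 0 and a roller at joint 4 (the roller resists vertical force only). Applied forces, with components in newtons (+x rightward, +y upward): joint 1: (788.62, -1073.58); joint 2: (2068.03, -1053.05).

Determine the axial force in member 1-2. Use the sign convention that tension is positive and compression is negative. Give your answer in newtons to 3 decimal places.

N=6 nodes, M=9 members, R=3 reactions → 2N=12, M+R=12
member 0 (0-1): L=4.9756, (cx,cy)=(0.2619,0.9651)
member 1 (0-2): L=2.3460, (cx,cy)=(1.0000,0.0000)
member 2 (1-2): L=4.9140, (cx,cy)=(0.2123,-0.9772)
member 3 (1-3): L=2.4009, (cx,cy)=(0.9996,-0.0275)
member 4 (2-3): L=4.9266, (cx,cy)=(0.2754,0.9613)
member 5 (2-4): L=2.3870, (cx,cy)=(1.0000,0.0000)
member 6 (3-4): L=4.8467, (cx,cy)=(0.2125,-0.9772)
member 7 (3-5): L=2.1972, (cx,cy)=(0.9999,0.0146)
member 8 (4-5): L=4.9087, (cx,cy)=(0.2377,0.9713)
solve A·x = −loads:
  F[0-1] = -527.3968 N (compression)
  F[0-2] = +2994.7624 N (tension)
  F[1-2] = -554.9883 N (compression)
  F[1-3] = -809.2407 N (compression)
  F[2-3] = +1659.5910 N (tension)
  F[2-4] = +351.8091 N (tension)
  F[3-4] = -1655.4528 N (compression)
  F[3-5] = -0.0000 N (compression)
  F[4-5] = +0.0000 N (tension)
  Rx@0 = -2856.6500 N
  Ry@0 = +508.9914 N
  Ry@4 = +1617.6386 N

-554.988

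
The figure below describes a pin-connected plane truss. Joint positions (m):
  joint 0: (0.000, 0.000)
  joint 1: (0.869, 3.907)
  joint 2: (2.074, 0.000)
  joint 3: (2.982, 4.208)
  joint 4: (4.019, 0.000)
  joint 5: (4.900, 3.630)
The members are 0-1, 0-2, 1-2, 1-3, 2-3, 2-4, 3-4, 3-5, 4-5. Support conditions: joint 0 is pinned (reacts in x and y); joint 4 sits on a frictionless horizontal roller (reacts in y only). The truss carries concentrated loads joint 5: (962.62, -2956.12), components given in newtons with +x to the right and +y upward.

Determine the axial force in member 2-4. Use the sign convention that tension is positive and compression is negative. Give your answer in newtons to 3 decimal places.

-112.725

N=6 nodes, M=9 members, R=3 reactions → 2N=12, M+R=12
member 0 (0-1): L=4.0025, (cx,cy)=(0.2171,0.9761)
member 1 (0-2): L=2.0740, (cx,cy)=(1.0000,0.0000)
member 2 (1-2): L=4.0886, (cx,cy)=(0.2947,-0.9556)
member 3 (1-3): L=2.1343, (cx,cy)=(0.9900,0.1410)
member 4 (2-3): L=4.3048, (cx,cy)=(0.2109,0.9775)
member 5 (2-4): L=1.9450, (cx,cy)=(1.0000,0.0000)
member 6 (3-4): L=4.3339, (cx,cy)=(0.2393,-0.9710)
member 7 (3-5): L=2.0032, (cx,cy)=(0.9575,-0.2885)
member 8 (4-5): L=3.7354, (cx,cy)=(0.2359,0.9718)
solve A·x = −loads:
  F[0-1] = +1554.5373 N (tension)
  F[0-2] = +625.1057 N (tension)
  F[1-2] = -1472.9599 N (compression)
  F[1-3] = +779.4174 N (tension)
  F[2-3] = +1439.9308 N (tension)
  F[2-4] = -112.7249 N (compression)
  F[3-4] = -2048.7608 N (compression)
  F[3-5] = +1635.1097 N (tension)
  F[4-5] = -2556.4486 N (compression)
  Rx@0 = -962.6200 N
  Ry@0 = -1517.4552 N
  Ry@4 = +4473.5752 N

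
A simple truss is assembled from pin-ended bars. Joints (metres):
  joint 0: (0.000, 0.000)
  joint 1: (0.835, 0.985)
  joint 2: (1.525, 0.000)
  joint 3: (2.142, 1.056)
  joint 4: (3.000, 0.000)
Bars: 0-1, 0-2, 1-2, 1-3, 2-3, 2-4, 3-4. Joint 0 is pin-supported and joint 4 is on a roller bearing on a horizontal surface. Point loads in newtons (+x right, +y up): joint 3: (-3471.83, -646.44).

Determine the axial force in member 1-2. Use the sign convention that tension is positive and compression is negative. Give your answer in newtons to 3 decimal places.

1578.651

N=5 nodes, M=7 members, R=3 reactions → 2N=10, M+R=10
member 0 (0-1): L=1.2913, (cx,cy)=(0.6466,0.7628)
member 1 (0-2): L=1.5250, (cx,cy)=(1.0000,0.0000)
member 2 (1-2): L=1.2026, (cx,cy)=(0.5737,-0.8190)
member 3 (1-3): L=1.3089, (cx,cy)=(0.9985,0.0542)
member 4 (2-3): L=1.2230, (cx,cy)=(0.5045,0.8634)
member 5 (2-4): L=1.4750, (cx,cy)=(1.0000,0.0000)
member 6 (3-4): L=1.3606, (cx,cy)=(0.6306,-0.7761)
solve A·x = −loads:
  F[0-1] = -1844.4793 N (compression)
  F[0-2] = -2279.1228 N (compression)
  F[1-2] = +1578.6505 N (tension)
  F[1-3] = -2101.5382 N (compression)
  F[2-3] = -1497.4963 N (compression)
  F[2-4] = -617.9274 N (compression)
  F[3-4] = +979.9153 N (tension)
  Rx@0 = +3471.8300 N
  Ry@0 = +1406.9660 N
  Ry@4 = -760.5260 N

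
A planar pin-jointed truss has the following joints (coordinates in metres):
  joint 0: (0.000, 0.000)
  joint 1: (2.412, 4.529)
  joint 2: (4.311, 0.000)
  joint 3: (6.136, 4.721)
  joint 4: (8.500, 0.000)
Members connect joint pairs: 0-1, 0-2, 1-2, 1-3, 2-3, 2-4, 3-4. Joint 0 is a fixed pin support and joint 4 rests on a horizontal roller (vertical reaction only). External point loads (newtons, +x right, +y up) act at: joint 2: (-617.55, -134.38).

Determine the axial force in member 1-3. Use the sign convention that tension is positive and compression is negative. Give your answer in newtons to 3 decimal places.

-61.786

N=5 nodes, M=7 members, R=3 reactions → 2N=10, M+R=10
member 0 (0-1): L=5.1312, (cx,cy)=(0.4701,0.8826)
member 1 (0-2): L=4.3110, (cx,cy)=(1.0000,0.0000)
member 2 (1-2): L=4.9110, (cx,cy)=(0.3867,-0.9222)
member 3 (1-3): L=3.7289, (cx,cy)=(0.9987,0.0515)
member 4 (2-3): L=5.0615, (cx,cy)=(0.3606,0.9327)
member 5 (2-4): L=4.1890, (cx,cy)=(1.0000,0.0000)
member 6 (3-4): L=5.2798, (cx,cy)=(0.4477,-0.8942)
solve A·x = −loads:
  F[0-1] = -75.0319 N (compression)
  F[0-2] = -582.2804 N (compression)
  F[1-2] = +68.3620 N (tension)
  F[1-3] = -61.7859 N (compression)
  F[2-3] = +76.4803 N (tension)
  F[2-4] = +34.1277 N (tension)
  F[3-4] = -76.2215 N (compression)
  Rx@0 = +617.5500 N
  Ry@0 = +66.2256 N
  Ry@4 = +68.1544 N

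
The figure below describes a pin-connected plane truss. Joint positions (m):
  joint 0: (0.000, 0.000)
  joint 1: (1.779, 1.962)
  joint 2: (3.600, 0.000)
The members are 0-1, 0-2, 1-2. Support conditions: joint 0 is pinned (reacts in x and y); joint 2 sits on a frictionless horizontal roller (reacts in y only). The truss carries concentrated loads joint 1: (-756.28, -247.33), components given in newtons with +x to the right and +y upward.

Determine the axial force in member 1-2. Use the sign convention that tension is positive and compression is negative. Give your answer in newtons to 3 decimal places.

N=3 nodes, M=3 members, R=3 reactions → 2N=6, M+R=6
member 0 (0-1): L=2.6484, (cx,cy)=(0.6717,0.7408)
member 1 (0-2): L=3.6000, (cx,cy)=(1.0000,0.0000)
member 2 (1-2): L=2.6768, (cx,cy)=(0.6803,-0.7330)
solve A·x = −loads:
  F[0-1] = -725.2599 N (compression)
  F[0-2] = -269.1129 N (compression)
  F[1-2] = +395.5919 N (tension)
  Rx@0 = +756.2800 N
  Ry@0 = +537.2804 N
  Ry@2 = -289.9504 N

395.592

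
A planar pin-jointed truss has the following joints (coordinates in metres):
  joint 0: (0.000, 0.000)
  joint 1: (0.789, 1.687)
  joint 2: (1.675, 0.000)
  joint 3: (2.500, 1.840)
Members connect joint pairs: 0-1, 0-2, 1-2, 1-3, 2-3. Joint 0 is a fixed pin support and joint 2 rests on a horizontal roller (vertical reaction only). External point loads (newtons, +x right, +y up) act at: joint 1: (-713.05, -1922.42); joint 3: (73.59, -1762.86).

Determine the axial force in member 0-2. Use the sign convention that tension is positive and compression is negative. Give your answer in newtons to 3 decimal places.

N=4 nodes, M=5 members, R=3 reactions → 2N=8, M+R=8
member 0 (0-1): L=1.8624, (cx,cy)=(0.4236,0.9058)
member 1 (0-2): L=1.6750, (cx,cy)=(1.0000,0.0000)
member 2 (1-2): L=1.9055, (cx,cy)=(0.4650,-0.8853)
member 3 (1-3): L=1.7178, (cx,cy)=(0.9960,0.0891)
member 4 (2-3): L=2.0165, (cx,cy)=(0.4091,0.9125)
solve A·x = −loads:
  F[0-1] = -867.6268 N (compression)
  F[0-2] = -271.8903 N (compression)
  F[1-2] = -1192.7940 N (compression)
  F[1-3] = +903.6823 N (tension)
  F[2-3] = -2020.1567 N (compression)
  Rx@0 = +639.4600 N
  Ry@0 = +785.9190 N
  Ry@2 = +2899.3610 N

-271.890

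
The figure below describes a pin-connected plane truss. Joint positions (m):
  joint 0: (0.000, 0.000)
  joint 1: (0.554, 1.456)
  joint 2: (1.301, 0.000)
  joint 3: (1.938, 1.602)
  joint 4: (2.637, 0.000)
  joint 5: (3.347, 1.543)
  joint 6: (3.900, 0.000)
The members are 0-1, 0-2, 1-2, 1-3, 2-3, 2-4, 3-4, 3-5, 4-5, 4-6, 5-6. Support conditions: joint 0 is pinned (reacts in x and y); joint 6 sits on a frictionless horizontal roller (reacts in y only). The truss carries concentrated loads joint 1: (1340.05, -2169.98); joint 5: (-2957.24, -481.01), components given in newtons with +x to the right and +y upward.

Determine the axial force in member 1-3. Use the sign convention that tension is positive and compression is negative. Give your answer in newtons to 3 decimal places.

N=7 nodes, M=11 members, R=3 reactions → 2N=14, M+R=14
member 0 (0-1): L=1.5578, (cx,cy)=(0.3556,0.9346)
member 1 (0-2): L=1.3010, (cx,cy)=(1.0000,0.0000)
member 2 (1-2): L=1.6364, (cx,cy)=(0.4565,-0.8897)
member 3 (1-3): L=1.3917, (cx,cy)=(0.9945,0.1049)
member 4 (2-3): L=1.7240, (cx,cy)=(0.3695,0.9292)
member 5 (2-4): L=1.3360, (cx,cy)=(1.0000,0.0000)
member 6 (3-4): L=1.7479, (cx,cy)=(0.3999,-0.9166)
member 7 (3-5): L=1.4102, (cx,cy)=(0.9991,-0.0418)
member 8 (4-5): L=1.6985, (cx,cy)=(0.4180,0.9084)
member 9 (4-6): L=1.2630, (cx,cy)=(1.0000,0.0000)
member 10 (5-6): L=1.6391, (cx,cy)=(0.3374,-0.9414)
solve A·x = −loads:
  F[0-1] = -2781.4818 N (compression)
  F[0-2] = -628.0350 N (compression)
  F[1-2] = +196.1484 N (tension)
  F[1-3] = -2432.1636 N (compression)
  F[2-3] = -187.8105 N (compression)
  F[2-4] = -469.1035 N (compression)
  F[3-4] = +593.3108 N (tension)
  F[3-5] = -2727.8006 N (compression)
  F[4-5] = -598.6072 N (compression)
  F[4-6] = +18.3976 N (tension)
  F[5-6] = -54.5308 N (compression)
  Rx@0 = +1617.1900 N
  Ry@0 = +2599.6564 N
  Ry@6 = +51.3336 N

-2432.164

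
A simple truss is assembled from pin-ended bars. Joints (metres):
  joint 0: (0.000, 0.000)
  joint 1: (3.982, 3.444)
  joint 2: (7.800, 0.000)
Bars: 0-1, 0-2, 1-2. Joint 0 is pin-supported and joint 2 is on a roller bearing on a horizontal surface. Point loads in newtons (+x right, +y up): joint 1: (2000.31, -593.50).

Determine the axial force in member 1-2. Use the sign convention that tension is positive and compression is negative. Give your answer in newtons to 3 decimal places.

N=3 nodes, M=3 members, R=3 reactions → 2N=6, M+R=6
member 0 (0-1): L=5.2647, (cx,cy)=(0.7564,0.6542)
member 1 (0-2): L=7.8000, (cx,cy)=(1.0000,0.0000)
member 2 (1-2): L=5.1418, (cx,cy)=(0.7425,-0.6698)
solve A·x = −loads:
  F[0-1] = +906.0472 N (tension)
  F[0-2] = +1315.0185 N (tension)
  F[1-2] = -1770.9747 N (compression)
  Rx@0 = -2000.3100 N
  Ry@0 = -592.7032 N
  Ry@2 = +1186.2032 N

-1770.975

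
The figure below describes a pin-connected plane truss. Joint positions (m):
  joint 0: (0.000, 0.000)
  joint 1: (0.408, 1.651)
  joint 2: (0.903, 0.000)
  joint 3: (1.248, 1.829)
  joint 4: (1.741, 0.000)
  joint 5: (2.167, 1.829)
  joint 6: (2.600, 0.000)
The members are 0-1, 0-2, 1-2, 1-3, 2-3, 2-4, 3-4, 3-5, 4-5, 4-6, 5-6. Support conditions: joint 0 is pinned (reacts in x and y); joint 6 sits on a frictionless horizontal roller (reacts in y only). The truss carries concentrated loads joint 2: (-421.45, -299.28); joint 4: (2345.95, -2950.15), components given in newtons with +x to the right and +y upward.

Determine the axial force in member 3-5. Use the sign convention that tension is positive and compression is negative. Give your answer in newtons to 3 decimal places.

-976.606

N=7 nodes, M=11 members, R=3 reactions → 2N=14, M+R=14
member 0 (0-1): L=1.7007, (cx,cy)=(0.2399,0.9708)
member 1 (0-2): L=0.9030, (cx,cy)=(1.0000,0.0000)
member 2 (1-2): L=1.7236, (cx,cy)=(0.2872,-0.9579)
member 3 (1-3): L=0.8587, (cx,cy)=(0.9783,0.2073)
member 4 (2-3): L=1.8613, (cx,cy)=(0.1854,0.9827)
member 5 (2-4): L=0.8380, (cx,cy)=(1.0000,0.0000)
member 6 (3-4): L=1.8943, (cx,cy)=(0.2603,-0.9655)
member 7 (3-5): L=0.9190, (cx,cy)=(1.0000,0.0000)
member 8 (4-5): L=1.8780, (cx,cy)=(0.2268,0.9739)
member 9 (4-6): L=0.8590, (cx,cy)=(1.0000,0.0000)
member 10 (5-6): L=1.8796, (cx,cy)=(0.2304,-0.9731)
solve A·x = −loads:
  F[0-1] = -1205.2190 N (compression)
  F[0-2] = +2213.6393 N (tension)
  F[1-2] = +1088.3661 N (tension)
  F[1-3] = -615.0662 N (compression)
  F[2-3] = -756.3445 N (compression)
  F[2-4] = +3087.8504 N (tension)
  F[3-4] = +901.8193 N (tension)
  F[3-5] = -976.6055 N (compression)
  F[4-5] = +2135.0661 N (tension)
  F[4-6] = +492.2820 N (tension)
  F[5-6] = -2136.8855 N (compression)
  Rx@0 = -1924.5000 N
  Ry@0 = +1170.0219 N
  Ry@6 = +2079.4081 N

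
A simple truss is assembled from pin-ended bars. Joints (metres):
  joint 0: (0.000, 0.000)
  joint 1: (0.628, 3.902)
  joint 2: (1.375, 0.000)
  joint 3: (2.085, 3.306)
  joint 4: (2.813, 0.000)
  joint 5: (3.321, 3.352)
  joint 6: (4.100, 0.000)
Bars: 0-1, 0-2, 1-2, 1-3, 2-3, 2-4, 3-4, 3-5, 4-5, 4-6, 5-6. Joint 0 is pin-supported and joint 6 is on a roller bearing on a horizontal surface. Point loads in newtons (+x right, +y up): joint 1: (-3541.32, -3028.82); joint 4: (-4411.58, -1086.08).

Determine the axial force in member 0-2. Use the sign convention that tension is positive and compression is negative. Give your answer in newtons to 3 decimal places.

N=7 nodes, M=11 members, R=3 reactions → 2N=14, M+R=14
member 0 (0-1): L=3.9522, (cx,cy)=(0.1589,0.9873)
member 1 (0-2): L=1.3750, (cx,cy)=(1.0000,0.0000)
member 2 (1-2): L=3.9729, (cx,cy)=(0.1880,-0.9822)
member 3 (1-3): L=1.5742, (cx,cy)=(0.9256,-0.3786)
member 4 (2-3): L=3.3814, (cx,cy)=(0.2100,0.9777)
member 5 (2-4): L=1.4380, (cx,cy)=(1.0000,0.0000)
member 6 (3-4): L=3.3852, (cx,cy)=(0.2151,-0.9766)
member 7 (3-5): L=1.2369, (cx,cy)=(0.9993,0.0372)
member 8 (4-5): L=3.3903, (cx,cy)=(0.1498,0.9887)
member 9 (4-6): L=1.2870, (cx,cy)=(1.0000,0.0000)
member 10 (5-6): L=3.4413, (cx,cy)=(0.2264,-0.9740)
solve A·x = −loads:
  F[0-1] = -6356.8812 N (compression)
  F[0-2] = -6942.8023 N (compression)
  F[1-2] = +2443.3857 N (tension)
  F[1-3] = +2238.4387 N (tension)
  F[2-3] = -2454.5242 N (compression)
  F[2-4] = -5967.9980 N (compression)
  F[3-4] = +3356.8981 N (tension)
  F[3-5] = +835.0835 N (tension)
  F[4-5] = -2217.3073 N (compression)
  F[4-6] = -502.2637 N (compression)
  F[5-6] = +2218.8120 N (tension)
  Rx@0 = +7952.9000 N
  Ry@0 = +6276.1167 N
  Ry@6 = -2161.2167 N

-6942.802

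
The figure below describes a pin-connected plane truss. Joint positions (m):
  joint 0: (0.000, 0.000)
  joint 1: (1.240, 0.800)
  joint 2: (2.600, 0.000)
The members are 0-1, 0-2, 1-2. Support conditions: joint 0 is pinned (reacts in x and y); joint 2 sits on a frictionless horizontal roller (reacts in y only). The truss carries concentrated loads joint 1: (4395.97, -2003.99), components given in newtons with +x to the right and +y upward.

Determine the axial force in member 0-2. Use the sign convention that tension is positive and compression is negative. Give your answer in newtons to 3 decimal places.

3924.204

N=3 nodes, M=3 members, R=3 reactions → 2N=6, M+R=6
member 0 (0-1): L=1.4757, (cx,cy)=(0.8403,0.5421)
member 1 (0-2): L=2.6000, (cx,cy)=(1.0000,0.0000)
member 2 (1-2): L=1.5778, (cx,cy)=(0.8619,-0.5070)
solve A·x = −loads:
  F[0-1] = +561.4280 N (tension)
  F[0-2] = +3924.2039 N (tension)
  F[1-2] = -4552.7882 N (compression)
  Rx@0 = -4395.9700 N
  Ry@0 = -304.3652 N
  Ry@2 = +2308.3552 N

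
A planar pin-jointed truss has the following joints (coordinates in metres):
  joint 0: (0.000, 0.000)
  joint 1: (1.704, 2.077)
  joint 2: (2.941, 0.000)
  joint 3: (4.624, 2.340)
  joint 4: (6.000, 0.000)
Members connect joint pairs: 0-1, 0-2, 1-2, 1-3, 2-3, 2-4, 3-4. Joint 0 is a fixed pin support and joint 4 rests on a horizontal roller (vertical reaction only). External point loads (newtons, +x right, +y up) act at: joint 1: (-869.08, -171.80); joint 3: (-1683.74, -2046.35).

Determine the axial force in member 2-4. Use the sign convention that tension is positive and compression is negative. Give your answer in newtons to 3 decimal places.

393.007

N=5 nodes, M=7 members, R=3 reactions → 2N=10, M+R=10
member 0 (0-1): L=2.6865, (cx,cy)=(0.6343,0.7731)
member 1 (0-2): L=2.9410, (cx,cy)=(1.0000,0.0000)
member 2 (1-2): L=2.4175, (cx,cy)=(0.5117,-0.8592)
member 3 (1-3): L=2.9318, (cx,cy)=(0.9960,0.0897)
member 4 (2-3): L=2.8824, (cx,cy)=(0.5839,0.8118)
member 5 (2-4): L=3.0590, (cx,cy)=(1.0000,0.0000)
member 6 (3-4): L=2.7146, (cx,cy)=(0.5069,-0.8620)
solve A·x = −loads:
  F[0-1] = -2004.6417 N (compression)
  F[0-2] = -1281.3339 N (compression)
  F[1-2] = +1482.1970 N (tension)
  F[1-3] = -1165.5375 N (compression)
  F[2-3] = -1568.6223 N (compression)
  F[2-4] = +393.0067 N (tension)
  F[3-4] = -775.3272 N (compression)
  Rx@0 = +2552.8200 N
  Ry@0 = +1549.8102 N
  Ry@4 = +668.3398 N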